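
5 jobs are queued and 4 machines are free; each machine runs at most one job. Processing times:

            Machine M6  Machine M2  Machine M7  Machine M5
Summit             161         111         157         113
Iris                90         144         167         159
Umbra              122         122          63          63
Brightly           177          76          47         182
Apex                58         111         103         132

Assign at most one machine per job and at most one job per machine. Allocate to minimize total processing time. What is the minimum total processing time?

Min total: 279 min

Optimal: Apex→Machine M6 (58 min), Summit→Machine M2 (111 min), Brightly→Machine M7 (47 min), Umbra→Machine M5 (63 min) — total 58+111+47+63 = 279 min.
Column-greedy (each machine in turn goes to its cheapest remaining job) gives 310 min, worse by 31.
Swapping Umbra↔Brightly (Umbra→Machine M7 63 min, Brightly→Machine M5 182 min) adds 135.
Checked against all permutations: 279 min is optimal.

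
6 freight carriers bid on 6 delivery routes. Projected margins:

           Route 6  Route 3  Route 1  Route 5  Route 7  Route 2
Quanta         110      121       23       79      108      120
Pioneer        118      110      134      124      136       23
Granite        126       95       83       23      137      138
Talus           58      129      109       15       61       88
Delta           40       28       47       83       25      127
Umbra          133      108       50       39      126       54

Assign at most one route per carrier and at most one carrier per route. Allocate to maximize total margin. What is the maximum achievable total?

Optimal: Quanta→Route 3 ($121k), Pioneer→Route 5 ($124k), Granite→Route 7 ($137k), Talus→Route 1 ($109k), Delta→Route 2 ($127k), Umbra→Route 6 ($133k) — total 121+124+137+109+127+133 = $751k.
Column-greedy (each route in turn goes to its best remaining carrier) gives $736k, worse by 15.
Next-best assignment: Quanta→Route 5, Pioneer→Route 1, Granite→Route 7, Talus→Route 3, Delta→Route 2, Umbra→Route 6 = $739k.
Every other assignment is strictly worse.

Maximum total: $751k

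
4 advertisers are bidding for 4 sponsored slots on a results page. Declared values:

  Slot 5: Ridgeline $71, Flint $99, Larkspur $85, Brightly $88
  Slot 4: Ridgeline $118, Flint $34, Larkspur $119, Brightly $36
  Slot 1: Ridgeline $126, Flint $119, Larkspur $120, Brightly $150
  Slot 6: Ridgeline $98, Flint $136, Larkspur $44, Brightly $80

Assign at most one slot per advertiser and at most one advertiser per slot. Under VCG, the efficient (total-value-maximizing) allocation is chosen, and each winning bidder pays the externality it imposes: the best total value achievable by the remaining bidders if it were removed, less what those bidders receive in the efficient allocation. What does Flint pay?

Flint pays $14.

Efficient allocation: Ridgeline→Slot 4 ($118), Flint→Slot 6 ($136), Larkspur→Slot 5 ($85), Brightly→Slot 1 ($150); total welfare W = $489.
Flint receives Slot 6 at value $136, so the others get W − 136 = $353.
Without Flint: best allocation of the remaining 3 bidders over all 4 slots is Ridgeline→Slot 6 ($98), Larkspur→Slot 4 ($119), Brightly→Slot 1 ($150), total $367.
VCG payment = (others' best without Flint) − (others' welfare with Flint) = 367 − 353 = $14.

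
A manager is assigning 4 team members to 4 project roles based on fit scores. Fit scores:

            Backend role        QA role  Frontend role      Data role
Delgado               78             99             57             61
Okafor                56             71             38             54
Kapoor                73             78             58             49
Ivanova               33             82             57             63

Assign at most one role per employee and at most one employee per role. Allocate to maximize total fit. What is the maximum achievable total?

Max total: 283 pts

Optimal: Delgado→QA role (99 pts), Okafor→Data role (54 pts), Kapoor→Backend role (73 pts), Ivanova→Frontend role (57 pts) — total 99+54+73+57 = 283 pts.
Column-greedy (each role in turn goes to its best remaining employee) gives 272 pts, worse by 11.
Next-best assignment: Delgado→QA role, Okafor→Backend role, Kapoor→Frontend role, Ivanova→Data role = 276 pts.
No other one-to-one assignment exceeds 283 pts.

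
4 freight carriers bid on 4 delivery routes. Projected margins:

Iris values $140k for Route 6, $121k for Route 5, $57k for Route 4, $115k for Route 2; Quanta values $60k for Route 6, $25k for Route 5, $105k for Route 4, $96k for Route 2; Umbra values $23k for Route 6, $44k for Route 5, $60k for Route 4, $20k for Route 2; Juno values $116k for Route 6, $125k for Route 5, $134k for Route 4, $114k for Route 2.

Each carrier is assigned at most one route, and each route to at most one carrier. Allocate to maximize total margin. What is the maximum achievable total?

Optimal: Iris→Route 6 ($140k), Quanta→Route 2 ($96k), Umbra→Route 4 ($60k), Juno→Route 5 ($125k) — total 140+96+60+125 = $421k.
Max-entry greedy (repeatedly take the single best remaining cell) gives $414k, worse by 7.
Next-best assignment: Iris→Route 6, Quanta→Route 2, Umbra→Route 5, Juno→Route 4 = $414k.
Swapping Umbra↔Quanta (Umbra→Route 2 $20k, Quanta→Route 4 $105k) loses 31.
Every other assignment is strictly worse.

Max total: $421k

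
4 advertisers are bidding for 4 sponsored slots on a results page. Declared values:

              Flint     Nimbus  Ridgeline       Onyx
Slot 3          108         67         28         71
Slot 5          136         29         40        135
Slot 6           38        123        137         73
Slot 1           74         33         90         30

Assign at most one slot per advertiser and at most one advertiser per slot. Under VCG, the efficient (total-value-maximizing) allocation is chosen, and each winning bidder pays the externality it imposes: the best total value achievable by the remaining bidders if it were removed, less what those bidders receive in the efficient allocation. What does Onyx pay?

Efficient allocation: Flint→Slot 3 ($108), Nimbus→Slot 6 ($123), Ridgeline→Slot 1 ($90), Onyx→Slot 5 ($135); total welfare W = $456.
Onyx receives Slot 5 at value $135, so the others get W − 135 = $321.
Without Onyx: best allocation of the remaining 3 bidders over all 4 slots is Flint→Slot 5 ($136), Nimbus→Slot 6 ($123), Ridgeline→Slot 1 ($90), total $349.
VCG payment = (others' best without Onyx) − (others' welfare with Onyx) = 349 − 321 = $28.

Onyx pays $28.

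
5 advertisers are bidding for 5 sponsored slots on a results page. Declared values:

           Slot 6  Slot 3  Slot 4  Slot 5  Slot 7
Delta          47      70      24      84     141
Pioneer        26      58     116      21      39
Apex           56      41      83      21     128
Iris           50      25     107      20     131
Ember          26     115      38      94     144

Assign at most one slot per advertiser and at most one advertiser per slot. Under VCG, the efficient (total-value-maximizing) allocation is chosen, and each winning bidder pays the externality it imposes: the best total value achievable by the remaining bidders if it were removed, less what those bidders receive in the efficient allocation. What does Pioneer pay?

Efficient allocation: Delta→Slot 5 ($84), Pioneer→Slot 4 ($116), Apex→Slot 6 ($56), Iris→Slot 7 ($131), Ember→Slot 3 ($115); total welfare W = $502.
Pioneer receives Slot 4 at value $116, so the others get W − 116 = $386.
Without Pioneer: best allocation of the remaining 4 bidders over all 5 slots is Delta→Slot 5 ($84), Apex→Slot 7 ($128), Iris→Slot 4 ($107), Ember→Slot 3 ($115), total $434.
VCG payment = (others' best without Pioneer) − (others' welfare with Pioneer) = 434 − 386 = $48.

Pioneer pays $48.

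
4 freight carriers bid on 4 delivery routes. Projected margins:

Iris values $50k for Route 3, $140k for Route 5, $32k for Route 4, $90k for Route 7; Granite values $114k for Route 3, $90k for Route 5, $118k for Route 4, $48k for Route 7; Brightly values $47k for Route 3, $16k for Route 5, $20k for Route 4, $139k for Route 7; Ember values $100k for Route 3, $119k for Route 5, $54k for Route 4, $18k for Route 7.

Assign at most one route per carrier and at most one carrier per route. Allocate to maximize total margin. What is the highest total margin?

Max total: $497k

Optimal: Iris→Route 5 ($140k), Granite→Route 4 ($118k), Brightly→Route 7 ($139k), Ember→Route 3 ($100k) — total 140+118+139+100 = $497k.
Column-greedy (each route in turn goes to its best remaining carrier) gives $447k, worse by 50.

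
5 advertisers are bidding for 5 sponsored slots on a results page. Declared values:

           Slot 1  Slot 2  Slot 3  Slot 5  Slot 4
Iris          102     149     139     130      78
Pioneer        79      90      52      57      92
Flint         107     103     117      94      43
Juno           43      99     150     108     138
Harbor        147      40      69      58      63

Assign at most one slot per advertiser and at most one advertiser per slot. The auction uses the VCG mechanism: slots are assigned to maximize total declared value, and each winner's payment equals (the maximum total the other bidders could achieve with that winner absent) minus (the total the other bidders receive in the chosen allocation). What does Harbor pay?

Harbor pays $13.

Efficient allocation: Iris→Slot 2 ($149), Pioneer→Slot 4 ($92), Flint→Slot 5 ($94), Juno→Slot 3 ($150), Harbor→Slot 1 ($147); total welfare W = $632.
Harbor receives Slot 1 at value $147, so the others get W − 147 = $485.
Without Harbor: best allocation of the remaining 4 bidders over all 5 slots is Iris→Slot 2 ($149), Pioneer→Slot 4 ($92), Flint→Slot 1 ($107), Juno→Slot 3 ($150), total $498.
VCG payment = (others' best without Harbor) − (others' welfare with Harbor) = 498 − 485 = $13.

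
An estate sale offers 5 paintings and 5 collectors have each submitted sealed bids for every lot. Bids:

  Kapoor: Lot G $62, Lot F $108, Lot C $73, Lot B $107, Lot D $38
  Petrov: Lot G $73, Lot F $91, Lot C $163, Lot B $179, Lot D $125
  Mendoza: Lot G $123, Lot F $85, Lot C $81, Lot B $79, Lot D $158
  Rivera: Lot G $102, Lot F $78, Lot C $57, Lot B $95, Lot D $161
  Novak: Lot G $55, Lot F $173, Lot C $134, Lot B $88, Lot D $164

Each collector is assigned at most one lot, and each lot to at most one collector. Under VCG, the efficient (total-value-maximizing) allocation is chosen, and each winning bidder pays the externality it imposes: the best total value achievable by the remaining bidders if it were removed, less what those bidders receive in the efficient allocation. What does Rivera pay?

Efficient allocation: Kapoor→Lot B ($107), Petrov→Lot C ($163), Mendoza→Lot G ($123), Rivera→Lot D ($161), Novak→Lot F ($173); total welfare W = $727.
Rivera receives Lot D at value $161, so the others get W − 161 = $566.
Without Rivera: best allocation of the remaining 4 bidders over all 5 lots is Kapoor→Lot B ($107), Petrov→Lot C ($163), Mendoza→Lot D ($158), Novak→Lot F ($173), total $601.
VCG payment = (others' best without Rivera) − (others' welfare with Rivera) = 601 − 566 = $35.

Rivera pays $35.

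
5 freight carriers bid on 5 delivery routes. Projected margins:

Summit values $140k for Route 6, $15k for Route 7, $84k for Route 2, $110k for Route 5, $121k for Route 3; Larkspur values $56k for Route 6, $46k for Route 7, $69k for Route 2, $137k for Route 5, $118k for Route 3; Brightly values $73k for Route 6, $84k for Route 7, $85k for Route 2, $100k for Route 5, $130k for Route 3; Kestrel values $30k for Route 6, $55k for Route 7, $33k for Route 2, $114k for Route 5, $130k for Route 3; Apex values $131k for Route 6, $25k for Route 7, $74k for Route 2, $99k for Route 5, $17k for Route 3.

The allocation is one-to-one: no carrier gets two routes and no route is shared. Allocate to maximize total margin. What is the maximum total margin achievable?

Max total: $566k

Optimal: Summit→Route 2 ($84k), Larkspur→Route 5 ($137k), Brightly→Route 7 ($84k), Kestrel→Route 3 ($130k), Apex→Route 6 ($131k) — total 84+137+84+130+131 = $566k.
Next-best assignment: Summit→Route 6, Larkspur→Route 5, Brightly→Route 7, Kestrel→Route 3, Apex→Route 2 = $565k.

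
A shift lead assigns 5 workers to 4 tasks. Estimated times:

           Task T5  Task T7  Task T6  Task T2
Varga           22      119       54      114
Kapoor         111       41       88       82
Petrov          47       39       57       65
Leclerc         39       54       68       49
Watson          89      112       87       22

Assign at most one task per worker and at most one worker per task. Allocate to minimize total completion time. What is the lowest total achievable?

This is a one-to-one assignment (minimum-cost bipartite matching).
Optimal: Varga→Task T5 (22 min), Kapoor→Task T7 (41 min), Petrov→Task T6 (57 min), Watson→Task T2 (22 min) — total 22+41+57+22 = 142 min.
Row-greedy (each worker in turn takes its cheapest remaining task) gives 169 min, worse by 27.

Min total: 142 min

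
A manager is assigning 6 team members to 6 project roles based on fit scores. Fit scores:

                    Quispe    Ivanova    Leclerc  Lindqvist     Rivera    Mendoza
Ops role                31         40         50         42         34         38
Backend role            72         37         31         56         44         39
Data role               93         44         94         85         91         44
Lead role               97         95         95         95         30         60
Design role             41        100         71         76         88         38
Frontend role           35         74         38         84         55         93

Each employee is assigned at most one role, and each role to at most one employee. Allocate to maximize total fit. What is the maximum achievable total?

Maximum total: 501 pts

Treat this as an assignment problem: match each employee to one role.
Optimal: Quispe→Backend role (72 pts), Ivanova→Design role (100 pts), Leclerc→Ops role (50 pts), Lindqvist→Lead role (95 pts), Rivera→Data role (91 pts), Mendoza→Frontend role (93 pts) — total 72+100+50+95+91+93 = 501 pts.
Max-entry greedy (repeatedly take the single best remaining cell) gives 474 pts, worse by 27.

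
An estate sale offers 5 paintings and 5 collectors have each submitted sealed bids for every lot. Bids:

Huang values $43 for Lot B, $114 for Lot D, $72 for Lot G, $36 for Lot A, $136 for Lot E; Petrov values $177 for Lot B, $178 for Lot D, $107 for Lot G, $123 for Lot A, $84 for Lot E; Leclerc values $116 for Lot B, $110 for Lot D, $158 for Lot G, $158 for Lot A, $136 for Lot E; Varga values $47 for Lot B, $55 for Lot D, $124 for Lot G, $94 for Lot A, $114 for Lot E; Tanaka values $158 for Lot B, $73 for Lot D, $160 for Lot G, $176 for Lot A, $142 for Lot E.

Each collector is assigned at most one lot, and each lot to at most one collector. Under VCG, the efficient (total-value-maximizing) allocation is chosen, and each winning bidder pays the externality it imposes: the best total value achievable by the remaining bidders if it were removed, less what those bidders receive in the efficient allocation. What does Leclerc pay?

Leclerc pays $18.

Efficient allocation: Huang→Lot E ($136), Petrov→Lot D ($178), Leclerc→Lot A ($158), Varga→Lot G ($124), Tanaka→Lot B ($158); total welfare W = $754.
Leclerc receives Lot A at value $158, so the others get W − 158 = $596.
Without Leclerc: best allocation of the remaining 4 bidders over all 5 lots is Huang→Lot E ($136), Petrov→Lot D ($178), Varga→Lot G ($124), Tanaka→Lot A ($176), total $614.
VCG payment = (others' best without Leclerc) − (others' welfare with Leclerc) = 614 − 596 = $18.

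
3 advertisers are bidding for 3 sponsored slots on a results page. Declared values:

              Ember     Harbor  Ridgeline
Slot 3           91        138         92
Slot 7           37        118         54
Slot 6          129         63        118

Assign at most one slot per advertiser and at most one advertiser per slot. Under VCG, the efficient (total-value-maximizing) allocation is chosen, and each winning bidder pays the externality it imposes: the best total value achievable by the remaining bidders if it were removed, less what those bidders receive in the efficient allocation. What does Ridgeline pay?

Ridgeline pays $20.

Efficient allocation: Ember→Slot 6 ($129), Harbor→Slot 7 ($118), Ridgeline→Slot 3 ($92); total welfare W = $339.
Ridgeline receives Slot 3 at value $92, so the others get W − 92 = $247.
Without Ridgeline: best allocation of the remaining 2 bidders over all 3 slots is Ember→Slot 6 ($129), Harbor→Slot 3 ($138), total $267.
VCG payment = (others' best without Ridgeline) − (others' welfare with Ridgeline) = 267 − 247 = $20.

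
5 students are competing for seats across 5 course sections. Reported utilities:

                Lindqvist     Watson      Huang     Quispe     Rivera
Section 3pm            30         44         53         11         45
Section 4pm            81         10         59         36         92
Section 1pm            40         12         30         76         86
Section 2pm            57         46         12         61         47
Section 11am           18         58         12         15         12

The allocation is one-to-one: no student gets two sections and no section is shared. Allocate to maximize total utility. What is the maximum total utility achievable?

Max total: 339 points

Optimal: Lindqvist→Section 4pm (81 points), Watson→Section 11am (58 points), Huang→Section 3pm (53 points), Quispe→Section 2pm (61 points), Rivera→Section 1pm (86 points) — total 81+58+53+61+86 = 339 points.
Column-greedy (each section in turn goes to its best remaining student) gives 336 points, worse by 3.
Next-best assignment: Lindqvist→Section 2pm, Watson→Section 11am, Huang→Section 3pm, Quispe→Section 1pm, Rivera→Section 4pm = 336 points.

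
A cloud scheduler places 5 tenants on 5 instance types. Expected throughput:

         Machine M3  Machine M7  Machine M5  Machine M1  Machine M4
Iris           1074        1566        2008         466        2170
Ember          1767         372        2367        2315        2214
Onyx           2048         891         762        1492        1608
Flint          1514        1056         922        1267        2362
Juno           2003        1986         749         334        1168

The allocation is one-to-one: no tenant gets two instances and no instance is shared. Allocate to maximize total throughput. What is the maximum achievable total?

Maximum total: 10719 ops/s

This is a one-to-one assignment (maximum-weight bipartite matching).
Optimal: Iris→Machine M5 (2008 ops/s), Ember→Machine M1 (2315 ops/s), Onyx→Machine M3 (2048 ops/s), Flint→Machine M4 (2362 ops/s), Juno→Machine M7 (1986 ops/s) — total 2008+2315+2048+2362+1986 = 10719 ops/s.
Column-greedy (each instance in turn goes to its best remaining tenant) gives 9838 ops/s, worse by 881.
Next-best assignment: Iris→Machine M4, Ember→Machine M5, Onyx→Machine M3, Flint→Machine M1, Juno→Machine M7 = 9838 ops/s.
Checked against all permutations: 10719 ops/s is optimal.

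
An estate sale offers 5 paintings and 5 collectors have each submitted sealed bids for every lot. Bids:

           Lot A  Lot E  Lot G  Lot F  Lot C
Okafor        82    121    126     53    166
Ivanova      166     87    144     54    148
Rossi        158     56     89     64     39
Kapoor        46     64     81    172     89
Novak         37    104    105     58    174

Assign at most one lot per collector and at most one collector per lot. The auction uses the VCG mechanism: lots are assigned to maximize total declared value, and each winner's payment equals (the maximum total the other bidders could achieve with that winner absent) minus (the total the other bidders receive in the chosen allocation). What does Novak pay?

Novak pays $45.

Efficient allocation: Okafor→Lot E ($121), Ivanova→Lot G ($144), Rossi→Lot A ($158), Kapoor→Lot F ($172), Novak→Lot C ($174); total welfare W = $769.
Novak receives Lot C at value $174, so the others get W − 174 = $595.
Without Novak: best allocation of the remaining 4 bidders over all 5 lots is Okafor→Lot C ($166), Ivanova→Lot G ($144), Rossi→Lot A ($158), Kapoor→Lot F ($172), total $640.
VCG payment = (others' best without Novak) − (others' welfare with Novak) = 640 − 595 = $45.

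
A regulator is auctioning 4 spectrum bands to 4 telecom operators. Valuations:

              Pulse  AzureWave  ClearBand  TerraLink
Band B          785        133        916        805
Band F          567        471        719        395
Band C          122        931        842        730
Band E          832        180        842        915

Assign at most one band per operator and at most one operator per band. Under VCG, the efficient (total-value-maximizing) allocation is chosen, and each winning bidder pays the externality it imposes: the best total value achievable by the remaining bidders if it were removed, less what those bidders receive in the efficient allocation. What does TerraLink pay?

Efficient allocation: Pulse→Band B ($785M), AzureWave→Band C ($931M), ClearBand→Band F ($719M), TerraLink→Band E ($915M); total welfare W = $3350M.
TerraLink receives Band E at value $915M, so the others get W − 915 = $2435M.
Without TerraLink: best allocation of the remaining 3 bidders over all 4 bands is Pulse→Band E ($832M), AzureWave→Band C ($931M), ClearBand→Band B ($916M), total $2679M.
VCG payment = (others' best without TerraLink) − (others' welfare with TerraLink) = 2679 − 2435 = $244M.

TerraLink pays $244M.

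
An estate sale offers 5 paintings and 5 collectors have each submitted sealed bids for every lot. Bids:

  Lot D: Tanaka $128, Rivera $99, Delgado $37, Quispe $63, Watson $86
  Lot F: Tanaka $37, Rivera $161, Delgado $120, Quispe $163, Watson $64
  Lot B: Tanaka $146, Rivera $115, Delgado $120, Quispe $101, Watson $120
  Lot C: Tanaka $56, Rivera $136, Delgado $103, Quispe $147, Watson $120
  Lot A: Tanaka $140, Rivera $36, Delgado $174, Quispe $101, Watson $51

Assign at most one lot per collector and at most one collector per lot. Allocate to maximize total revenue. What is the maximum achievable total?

This is a one-to-one assignment (maximum-weight bipartite matching).
Optimal: Tanaka→Lot D ($128), Rivera→Lot F ($161), Delgado→Lot A ($174), Quispe→Lot C ($147), Watson→Lot B ($120) — total 128+161+174+147+120 = $730.
Row-greedy (each collector in turn takes its best remaining lot) gives $714, worse by 16.
Next-best assignment: Tanaka→Lot D, Rivera→Lot C, Delgado→Lot A, Quispe→Lot F, Watson→Lot B = $721.
No other one-to-one assignment exceeds $730.

Max total: $730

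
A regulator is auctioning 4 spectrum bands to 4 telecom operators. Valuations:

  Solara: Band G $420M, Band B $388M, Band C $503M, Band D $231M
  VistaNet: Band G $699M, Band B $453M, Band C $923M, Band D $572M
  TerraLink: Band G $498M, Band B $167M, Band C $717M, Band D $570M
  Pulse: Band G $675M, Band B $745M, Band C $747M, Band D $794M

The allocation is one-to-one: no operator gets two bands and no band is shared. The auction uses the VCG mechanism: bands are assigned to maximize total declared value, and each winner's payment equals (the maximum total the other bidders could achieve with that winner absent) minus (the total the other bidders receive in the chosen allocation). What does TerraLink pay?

TerraLink pays $49M.

Efficient allocation: Solara→Band G ($420M), VistaNet→Band C ($923M), TerraLink→Band D ($570M), Pulse→Band B ($745M); total welfare W = $2658M.
TerraLink receives Band D at value $570M, so the others get W − 570 = $2088M.
Without TerraLink: best allocation of the remaining 3 bidders over all 4 bands is Solara→Band G ($420M), VistaNet→Band C ($923M), Pulse→Band D ($794M), total $2137M.
VCG payment = (others' best without TerraLink) − (others' welfare with TerraLink) = 2137 − 2088 = $49M.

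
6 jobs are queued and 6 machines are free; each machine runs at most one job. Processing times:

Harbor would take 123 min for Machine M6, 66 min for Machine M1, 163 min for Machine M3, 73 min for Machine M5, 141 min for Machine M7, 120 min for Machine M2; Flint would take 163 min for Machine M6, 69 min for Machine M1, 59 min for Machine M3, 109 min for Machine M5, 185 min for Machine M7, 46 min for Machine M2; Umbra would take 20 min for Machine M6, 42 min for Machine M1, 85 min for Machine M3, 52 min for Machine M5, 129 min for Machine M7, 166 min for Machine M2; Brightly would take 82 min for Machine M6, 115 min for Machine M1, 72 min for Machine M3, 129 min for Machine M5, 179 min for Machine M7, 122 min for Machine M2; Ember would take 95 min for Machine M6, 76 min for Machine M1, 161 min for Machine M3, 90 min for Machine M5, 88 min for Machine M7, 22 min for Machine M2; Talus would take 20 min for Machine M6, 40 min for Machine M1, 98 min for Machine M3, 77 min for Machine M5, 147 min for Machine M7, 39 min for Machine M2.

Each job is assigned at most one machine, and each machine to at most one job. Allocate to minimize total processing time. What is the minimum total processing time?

Minimum total: 339 min

Optimal: Harbor→Machine M5 (73 min), Flint→Machine M2 (46 min), Umbra→Machine M6 (20 min), Brightly→Machine M3 (72 min), Ember→Machine M7 (88 min), Talus→Machine M1 (40 min) — total 73+46+20+72+88+40 = 339 min.
Column-greedy (each machine in turn goes to its cheapest remaining job) gives 402 min, worse by 63.
Next-best assignment: Harbor→Machine M5, Flint→Machine M2, Umbra→Machine M1, Brightly→Machine M3, Ember→Machine M7, Talus→Machine M6 = 341 min.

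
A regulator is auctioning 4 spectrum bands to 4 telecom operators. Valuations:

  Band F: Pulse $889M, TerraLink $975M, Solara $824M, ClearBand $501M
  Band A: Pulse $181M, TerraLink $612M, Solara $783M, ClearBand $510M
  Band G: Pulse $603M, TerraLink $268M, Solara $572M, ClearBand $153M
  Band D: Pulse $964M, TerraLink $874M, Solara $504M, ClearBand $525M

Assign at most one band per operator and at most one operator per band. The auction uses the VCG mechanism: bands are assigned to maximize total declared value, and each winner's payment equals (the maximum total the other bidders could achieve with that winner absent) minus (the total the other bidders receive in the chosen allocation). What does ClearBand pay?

Efficient allocation: Pulse→Band D ($964M), TerraLink→Band F ($975M), Solara→Band G ($572M), ClearBand→Band A ($510M); total welfare W = $3021M.
ClearBand receives Band A at value $510M, so the others get W − 510 = $2511M.
Without ClearBand: best allocation of the remaining 3 bidders over all 4 bands is Pulse→Band D ($964M), TerraLink→Band F ($975M), Solara→Band A ($783M), total $2722M.
VCG payment = (others' best without ClearBand) − (others' welfare with ClearBand) = 2722 − 2511 = $211M.

ClearBand pays $211M.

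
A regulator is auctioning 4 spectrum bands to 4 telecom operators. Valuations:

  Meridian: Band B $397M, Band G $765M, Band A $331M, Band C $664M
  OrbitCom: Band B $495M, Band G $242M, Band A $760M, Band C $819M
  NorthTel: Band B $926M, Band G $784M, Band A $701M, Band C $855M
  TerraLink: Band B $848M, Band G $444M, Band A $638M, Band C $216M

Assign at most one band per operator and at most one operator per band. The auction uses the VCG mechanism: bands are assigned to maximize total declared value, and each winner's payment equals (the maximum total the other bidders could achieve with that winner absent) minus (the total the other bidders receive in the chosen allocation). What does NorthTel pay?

Efficient allocation: Meridian→Band G ($765M), OrbitCom→Band A ($760M), NorthTel→Band C ($855M), TerraLink→Band B ($848M); total welfare W = $3228M.
NorthTel receives Band C at value $855M, so the others get W − 855 = $2373M.
Without NorthTel: best allocation of the remaining 3 bidders over all 4 bands is Meridian→Band G ($765M), OrbitCom→Band C ($819M), TerraLink→Band B ($848M), total $2432M.
VCG payment = (others' best without NorthTel) − (others' welfare with NorthTel) = 2432 − 2373 = $59M.

NorthTel pays $59M.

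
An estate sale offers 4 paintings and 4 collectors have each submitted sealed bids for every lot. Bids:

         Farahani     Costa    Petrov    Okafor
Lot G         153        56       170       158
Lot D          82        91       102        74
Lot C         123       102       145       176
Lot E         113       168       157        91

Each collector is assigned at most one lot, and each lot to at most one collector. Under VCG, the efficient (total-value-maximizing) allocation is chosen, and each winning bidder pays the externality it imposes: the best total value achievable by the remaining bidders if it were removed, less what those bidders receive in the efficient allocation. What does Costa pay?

Efficient allocation: Farahani→Lot G ($153), Costa→Lot E ($168), Petrov→Lot D ($102), Okafor→Lot C ($176); total welfare W = $599.
Costa receives Lot E at value $168, so the others get W − 168 = $431.
Without Costa: best allocation of the remaining 3 bidders over all 4 lots is Farahani→Lot G ($153), Petrov→Lot E ($157), Okafor→Lot C ($176), total $486.
VCG payment = (others' best without Costa) − (others' welfare with Costa) = 486 − 431 = $55.

Costa pays $55.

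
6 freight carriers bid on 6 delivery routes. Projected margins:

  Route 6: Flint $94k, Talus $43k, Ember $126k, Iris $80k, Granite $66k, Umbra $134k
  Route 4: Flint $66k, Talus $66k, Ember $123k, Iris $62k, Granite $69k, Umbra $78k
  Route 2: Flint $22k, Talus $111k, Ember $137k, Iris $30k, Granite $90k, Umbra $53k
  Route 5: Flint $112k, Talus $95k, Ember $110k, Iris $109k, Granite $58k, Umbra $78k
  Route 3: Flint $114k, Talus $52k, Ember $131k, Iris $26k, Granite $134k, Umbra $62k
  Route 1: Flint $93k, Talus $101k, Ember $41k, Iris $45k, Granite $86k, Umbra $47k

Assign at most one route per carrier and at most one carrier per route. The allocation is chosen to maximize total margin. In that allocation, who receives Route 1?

Optimal: Flint→Route 1 ($93k), Talus→Route 2 ($111k), Ember→Route 4 ($123k), Iris→Route 5 ($109k), Granite→Route 3 ($134k), Umbra→Route 6 ($134k) — total 93+111+123+109+134+134 = $704k.
Max-entry greedy (repeatedly take the single best remaining cell) gives $680k, worse by 24.
Swapping Granite↔Flint (Granite→Route 1 $86k, Flint→Route 3 $114k) loses 27.
Flint's own top route is Route 3 ($114k), but forcing Flint→Route 3 and reassigning the rest optimally gives only $677k — worse by 27.

Flint receives Route 1.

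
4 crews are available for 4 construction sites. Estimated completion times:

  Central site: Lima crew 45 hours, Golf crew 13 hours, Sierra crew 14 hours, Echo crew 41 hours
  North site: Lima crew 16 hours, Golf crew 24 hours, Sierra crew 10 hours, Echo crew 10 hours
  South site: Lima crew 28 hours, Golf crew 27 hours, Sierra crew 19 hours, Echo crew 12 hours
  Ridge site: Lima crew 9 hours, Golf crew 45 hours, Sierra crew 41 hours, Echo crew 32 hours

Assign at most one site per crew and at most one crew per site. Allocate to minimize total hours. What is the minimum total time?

Optimal: Lima crew→Ridge site (9 hours), Golf crew→Central site (13 hours), Sierra crew→North site (10 hours), Echo crew→South site (12 hours) — total 9+13+10+12 = 44 hours.

Min total: 44 hours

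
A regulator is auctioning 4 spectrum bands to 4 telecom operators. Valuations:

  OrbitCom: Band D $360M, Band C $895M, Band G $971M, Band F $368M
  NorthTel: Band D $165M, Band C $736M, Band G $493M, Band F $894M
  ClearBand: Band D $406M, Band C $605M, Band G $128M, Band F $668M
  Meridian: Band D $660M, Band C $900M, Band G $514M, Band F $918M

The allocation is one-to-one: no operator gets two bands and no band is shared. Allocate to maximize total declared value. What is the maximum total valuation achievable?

Maximum total: $3171M

Optimal: OrbitCom→Band G ($971M), NorthTel→Band F ($894M), ClearBand→Band D ($406M), Meridian→Band C ($900M) — total 971+894+406+900 = $3171M.
Row-greedy (each operator in turn takes its best remaining band) gives $3130M, worse by 41.
Next-best assignment: OrbitCom→Band G, NorthTel→Band F, ClearBand→Band C, Meridian→Band D = $3130M.
Swapping ClearBand↔OrbitCom (ClearBand→Band G $128M, OrbitCom→Band D $360M) loses 889.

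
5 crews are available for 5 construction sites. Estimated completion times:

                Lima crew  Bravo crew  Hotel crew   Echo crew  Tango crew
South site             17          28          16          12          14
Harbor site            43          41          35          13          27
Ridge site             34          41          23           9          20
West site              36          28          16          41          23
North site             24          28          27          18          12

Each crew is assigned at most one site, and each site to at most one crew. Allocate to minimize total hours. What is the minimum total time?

Optimal: Lima crew→South site (17 hours), Bravo crew→West site (28 hours), Hotel crew→Ridge site (23 hours), Echo crew→Harbor site (13 hours), Tango crew→North site (12 hours) — total 17+28+23+13+12 = 93 hours.
Column-greedy (each site in turn goes to its cheapest remaining crew) gives 114 hours, worse by 21.

Minimum total: 93 hours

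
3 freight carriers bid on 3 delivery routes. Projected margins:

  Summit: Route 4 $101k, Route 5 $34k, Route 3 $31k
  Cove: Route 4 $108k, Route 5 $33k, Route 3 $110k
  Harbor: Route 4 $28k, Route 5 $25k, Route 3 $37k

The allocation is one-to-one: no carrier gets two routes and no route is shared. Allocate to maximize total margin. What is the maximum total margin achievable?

Maximum total: $236k

This is the linear assignment problem.
Optimal: Summit→Route 4 ($101k), Cove→Route 3 ($110k), Harbor→Route 5 ($25k) — total 101+110+25 = $236k.
Column-greedy (each route in turn goes to its best remaining carrier) gives $179k, worse by 57.
Swapping Harbor↔Cove (Harbor→Route 3 $37k, Cove→Route 5 $33k) loses 65.
Every other assignment is strictly worse.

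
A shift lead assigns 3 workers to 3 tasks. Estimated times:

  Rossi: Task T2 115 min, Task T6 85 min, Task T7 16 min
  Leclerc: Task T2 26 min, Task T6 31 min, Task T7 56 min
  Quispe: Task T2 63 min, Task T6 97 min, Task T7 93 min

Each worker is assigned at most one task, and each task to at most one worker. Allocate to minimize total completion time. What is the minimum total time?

Min total: 110 min

This is the linear assignment problem.
Optimal: Rossi→Task T7 (16 min), Leclerc→Task T6 (31 min), Quispe→Task T2 (63 min) — total 16+31+63 = 110 min.
Row-greedy (each worker in turn takes its cheapest remaining task) gives 139 min, worse by 29.
Next-best assignment: Rossi→Task T7, Leclerc→Task T2, Quispe→Task T6 = 139 min.
Checked against all permutations: 110 min is optimal.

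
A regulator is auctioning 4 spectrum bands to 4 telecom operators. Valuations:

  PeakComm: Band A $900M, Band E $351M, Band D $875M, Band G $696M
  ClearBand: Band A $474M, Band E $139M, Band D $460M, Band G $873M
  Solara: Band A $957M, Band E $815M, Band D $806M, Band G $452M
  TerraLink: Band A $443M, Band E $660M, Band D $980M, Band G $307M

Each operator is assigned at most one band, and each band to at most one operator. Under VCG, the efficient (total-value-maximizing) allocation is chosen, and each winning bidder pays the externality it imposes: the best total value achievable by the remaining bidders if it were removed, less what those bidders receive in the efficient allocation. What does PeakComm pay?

PeakComm pays $142M.

Efficient allocation: PeakComm→Band A ($900M), ClearBand→Band G ($873M), Solara→Band E ($815M), TerraLink→Band D ($980M); total welfare W = $3568M.
PeakComm receives Band A at value $900M, so the others get W − 900 = $2668M.
Without PeakComm: best allocation of the remaining 3 bidders over all 4 bands is ClearBand→Band G ($873M), Solara→Band A ($957M), TerraLink→Band D ($980M), total $2810M.
VCG payment = (others' best without PeakComm) − (others' welfare with PeakComm) = 2810 − 2668 = $142M.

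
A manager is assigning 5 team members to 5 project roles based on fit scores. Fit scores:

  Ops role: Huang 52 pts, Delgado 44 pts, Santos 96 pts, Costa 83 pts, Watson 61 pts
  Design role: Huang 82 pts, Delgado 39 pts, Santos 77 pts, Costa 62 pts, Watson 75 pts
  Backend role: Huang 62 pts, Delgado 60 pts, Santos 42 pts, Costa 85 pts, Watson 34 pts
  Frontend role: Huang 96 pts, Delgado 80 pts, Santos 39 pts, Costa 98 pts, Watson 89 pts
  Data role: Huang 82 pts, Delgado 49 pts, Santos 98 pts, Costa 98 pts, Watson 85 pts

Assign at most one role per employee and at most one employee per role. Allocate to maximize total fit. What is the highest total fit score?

This is the linear assignment problem.
Optimal: Huang→Design role (82 pts), Delgado→Frontend role (80 pts), Santos→Ops role (96 pts), Costa→Backend role (85 pts), Watson→Data role (85 pts) — total 82+80+96+85+85 = 428 pts.
Column-greedy (each role in turn goes to its best remaining employee) gives 401 pts, worse by 27.
Swapping Costa↔Huang (Costa→Design role 62 pts, Huang→Backend role 62 pts) loses 43.
Every other assignment is strictly worse.

Maximum total: 428 pts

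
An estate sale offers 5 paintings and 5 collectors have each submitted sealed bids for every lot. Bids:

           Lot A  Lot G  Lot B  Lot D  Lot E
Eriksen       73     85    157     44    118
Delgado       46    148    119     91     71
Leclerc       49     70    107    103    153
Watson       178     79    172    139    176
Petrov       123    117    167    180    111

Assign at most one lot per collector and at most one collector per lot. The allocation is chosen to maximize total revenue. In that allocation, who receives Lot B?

Eriksen receives Lot B.

This is a one-to-one assignment (maximum-weight bipartite matching).
Optimal: Eriksen→Lot B ($157), Delgado→Lot G ($148), Leclerc→Lot E ($153), Watson→Lot A ($178), Petrov→Lot D ($180) — total 157+148+153+178+180 = $816.
Column-greedy (each lot in turn goes to its best remaining collector) gives $714, worse by 102.
Next-best assignment: Eriksen→Lot E, Delgado→Lot G, Leclerc→Lot B, Watson→Lot A, Petrov→Lot D = $731.
Swapping Watson↔Eriksen (Watson→Lot B $172, Eriksen→Lot A $73) loses 90.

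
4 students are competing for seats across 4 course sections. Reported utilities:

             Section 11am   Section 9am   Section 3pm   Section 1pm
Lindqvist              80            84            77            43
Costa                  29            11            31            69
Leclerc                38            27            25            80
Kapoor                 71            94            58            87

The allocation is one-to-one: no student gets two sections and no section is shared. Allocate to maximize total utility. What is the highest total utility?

Maximum total: 285 points

Optimal: Lindqvist→Section 11am (80 points), Costa→Section 3pm (31 points), Leclerc→Section 1pm (80 points), Kapoor→Section 9am (94 points) — total 80+31+80+94 = 285 points.
Row-greedy (each student in turn takes its best remaining section) gives 249 points, worse by 36.
Next-best assignment: Lindqvist→Section 3pm, Costa→Section 11am, Leclerc→Section 1pm, Kapoor→Section 9am = 280 points.
Swapping Leclerc↔Costa (Leclerc→Section 3pm 25 points, Costa→Section 1pm 69 points) loses 17.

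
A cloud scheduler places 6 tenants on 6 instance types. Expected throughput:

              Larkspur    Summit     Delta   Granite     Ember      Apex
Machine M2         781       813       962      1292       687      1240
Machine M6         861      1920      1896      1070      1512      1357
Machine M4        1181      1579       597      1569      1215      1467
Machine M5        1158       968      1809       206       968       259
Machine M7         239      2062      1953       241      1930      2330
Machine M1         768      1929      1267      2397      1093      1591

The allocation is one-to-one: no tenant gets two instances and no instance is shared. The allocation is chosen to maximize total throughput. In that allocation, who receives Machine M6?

Summit receives Machine M6.

Optimal: Larkspur→Machine M4 (1181 ops/s), Summit→Machine M6 (1920 ops/s), Delta→Machine M5 (1809 ops/s), Granite→Machine M1 (2397 ops/s), Ember→Machine M7 (1930 ops/s), Apex→Machine M2 (1240 ops/s) — total 1181+1920+1809+2397+1930+1240 = 10477 ops/s.
Max-entry greedy (repeatedly take the single best remaining cell) gives 10452 ops/s, worse by 25.
Swapping Larkspur↔Delta (Larkspur→Machine M5 1158 ops/s, Delta→Machine M4 597 ops/s) loses 1235.
Every other assignment is strictly worse.
Summit's own top instance is Machine M7 (2062 ops/s), but forcing Summit→Machine M7 and reassigning the rest optimally gives only 10201 ops/s — worse by 276.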